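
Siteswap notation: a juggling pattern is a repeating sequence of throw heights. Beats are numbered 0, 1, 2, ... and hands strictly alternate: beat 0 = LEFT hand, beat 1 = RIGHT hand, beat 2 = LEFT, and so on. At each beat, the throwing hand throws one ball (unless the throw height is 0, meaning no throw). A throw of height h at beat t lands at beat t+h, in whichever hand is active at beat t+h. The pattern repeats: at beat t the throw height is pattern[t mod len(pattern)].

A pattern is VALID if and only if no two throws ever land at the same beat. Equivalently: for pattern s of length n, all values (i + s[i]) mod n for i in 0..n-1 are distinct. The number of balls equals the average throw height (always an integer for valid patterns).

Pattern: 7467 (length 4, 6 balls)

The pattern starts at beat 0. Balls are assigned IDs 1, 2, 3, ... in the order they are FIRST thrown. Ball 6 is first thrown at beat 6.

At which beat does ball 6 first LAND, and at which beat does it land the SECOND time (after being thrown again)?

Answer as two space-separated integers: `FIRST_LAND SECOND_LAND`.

Beat 0 (L): throw ball1 h=7 -> lands@7:R; in-air after throw: [b1@7:R]
Beat 1 (R): throw ball2 h=4 -> lands@5:R; in-air after throw: [b2@5:R b1@7:R]
Beat 2 (L): throw ball3 h=6 -> lands@8:L; in-air after throw: [b2@5:R b1@7:R b3@8:L]
Beat 3 (R): throw ball4 h=7 -> lands@10:L; in-air after throw: [b2@5:R b1@7:R b3@8:L b4@10:L]
Beat 4 (L): throw ball5 h=7 -> lands@11:R; in-air after throw: [b2@5:R b1@7:R b3@8:L b4@10:L b5@11:R]
Beat 5 (R): throw ball2 h=4 -> lands@9:R; in-air after throw: [b1@7:R b3@8:L b2@9:R b4@10:L b5@11:R]
Beat 6 (L): throw ball6 h=6 -> lands@12:L; in-air after throw: [b1@7:R b3@8:L b2@9:R b4@10:L b5@11:R b6@12:L]
Beat 7 (R): throw ball1 h=7 -> lands@14:L; in-air after throw: [b3@8:L b2@9:R b4@10:L b5@11:R b6@12:L b1@14:L]
Beat 8 (L): throw ball3 h=7 -> lands@15:R; in-air after throw: [b2@9:R b4@10:L b5@11:R b6@12:L b1@14:L b3@15:R]
Beat 9 (R): throw ball2 h=4 -> lands@13:R; in-air after throw: [b4@10:L b5@11:R b6@12:L b2@13:R b1@14:L b3@15:R]
Beat 10 (L): throw ball4 h=6 -> lands@16:L; in-air after throw: [b5@11:R b6@12:L b2@13:R b1@14:L b3@15:R b4@16:L]
Beat 11 (R): throw ball5 h=7 -> lands@18:L; in-air after throw: [b6@12:L b2@13:R b1@14:L b3@15:R b4@16:L b5@18:L]
Beat 12 (L): throw ball6 h=7 -> lands@19:R; in-air after throw: [b2@13:R b1@14:L b3@15:R b4@16:L b5@18:L b6@19:R]
Beat 13 (R): throw ball2 h=4 -> lands@17:R; in-air after throw: [b1@14:L b3@15:R b4@16:L b2@17:R b5@18:L b6@19:R]
Beat 14 (L): throw ball1 h=6 -> lands@20:L; in-air after throw: [b3@15:R b4@16:L b2@17:R b5@18:L b6@19:R b1@20:L]
Beat 15 (R): throw ball3 h=7 -> lands@22:L; in-air after throw: [b4@16:L b2@17:R b5@18:L b6@19:R b1@20:L b3@22:L]
Beat 16 (L): throw ball4 h=7 -> lands@23:R; in-air after throw: [b2@17:R b5@18:L b6@19:R b1@20:L b3@22:L b4@23:R]
Beat 17 (R): throw ball2 h=4 -> lands@21:R; in-air after throw: [b5@18:L b6@19:R b1@20:L b2@21:R b3@22:L b4@23:R]
Beat 18 (L): throw ball5 h=6 -> lands@24:L; in-air after throw: [b6@19:R b1@20:L b2@21:R b3@22:L b4@23:R b5@24:L]
Beat 19 (R): throw ball6 h=7 -> lands@26:L; in-air after throw: [b1@20:L b2@21:R b3@22:L b4@23:R b5@24:L b6@26:L]
Ball 6: thrown@6 h=6 -> first land @12; rethrown@12 h=7 -> second land @19

Answer: 12 19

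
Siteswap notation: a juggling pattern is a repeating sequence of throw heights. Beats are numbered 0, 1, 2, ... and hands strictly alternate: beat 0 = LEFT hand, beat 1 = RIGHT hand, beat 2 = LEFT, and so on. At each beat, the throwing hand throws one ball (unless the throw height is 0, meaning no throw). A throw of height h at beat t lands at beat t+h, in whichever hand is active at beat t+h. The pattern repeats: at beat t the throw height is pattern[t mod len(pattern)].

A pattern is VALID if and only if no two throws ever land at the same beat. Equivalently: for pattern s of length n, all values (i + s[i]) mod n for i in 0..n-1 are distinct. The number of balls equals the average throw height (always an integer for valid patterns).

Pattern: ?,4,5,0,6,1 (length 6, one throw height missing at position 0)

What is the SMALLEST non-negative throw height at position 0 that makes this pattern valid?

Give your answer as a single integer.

i=0: s[i]=? (unknown)
i=1: (1 + 4) mod 6 = 5
i=2: (2 + 5) mod 6 = 1
i=3: (3 + 0) mod 6 = 3
i=4: (4 + 6) mod 6 = 4
i=5: (5 + 1) mod 6 = 0
Known residues: [0, 1, 3, 4, 5]; need a permutation of 0..5, so missing residue r = 2
Need (0 + s) mod 6 = 2; smallest s = (2 - 0) mod 6 = 2

Answer: 2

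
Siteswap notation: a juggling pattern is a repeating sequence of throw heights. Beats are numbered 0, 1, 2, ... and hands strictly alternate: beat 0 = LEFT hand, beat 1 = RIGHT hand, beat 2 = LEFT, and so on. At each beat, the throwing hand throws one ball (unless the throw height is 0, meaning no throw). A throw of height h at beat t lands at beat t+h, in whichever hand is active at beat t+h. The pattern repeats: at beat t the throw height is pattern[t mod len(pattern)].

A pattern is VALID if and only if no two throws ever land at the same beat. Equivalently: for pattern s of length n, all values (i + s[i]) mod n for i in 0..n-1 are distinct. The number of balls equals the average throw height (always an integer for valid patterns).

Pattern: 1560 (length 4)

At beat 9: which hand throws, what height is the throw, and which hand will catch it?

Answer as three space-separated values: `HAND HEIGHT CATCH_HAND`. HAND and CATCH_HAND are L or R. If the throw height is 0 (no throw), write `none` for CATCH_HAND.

Beat 9: 9 mod 2 = 1, so hand = R
Throw height = pattern[9 mod 4] = pattern[1] = 5
Lands at beat 9+5=14, 14 mod 2 = 0, so catch hand = L

Answer: R 5 L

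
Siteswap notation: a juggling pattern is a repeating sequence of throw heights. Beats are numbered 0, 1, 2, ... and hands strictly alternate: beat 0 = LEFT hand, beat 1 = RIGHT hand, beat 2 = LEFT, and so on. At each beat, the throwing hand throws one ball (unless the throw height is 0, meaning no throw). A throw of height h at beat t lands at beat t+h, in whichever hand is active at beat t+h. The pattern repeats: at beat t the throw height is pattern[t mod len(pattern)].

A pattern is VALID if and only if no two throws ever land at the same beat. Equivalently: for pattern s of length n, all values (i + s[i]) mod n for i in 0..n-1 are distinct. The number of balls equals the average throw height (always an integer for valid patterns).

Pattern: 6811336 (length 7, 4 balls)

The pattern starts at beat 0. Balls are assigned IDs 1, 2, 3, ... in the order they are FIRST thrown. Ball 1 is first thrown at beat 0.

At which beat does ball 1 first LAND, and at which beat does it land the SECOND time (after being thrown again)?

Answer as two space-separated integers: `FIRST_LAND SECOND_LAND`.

Answer: 6 12

Derivation:
Beat 0 (L): throw ball1 h=6 -> lands@6:L; in-air after throw: [b1@6:L]
Beat 1 (R): throw ball2 h=8 -> lands@9:R; in-air after throw: [b1@6:L b2@9:R]
Beat 2 (L): throw ball3 h=1 -> lands@3:R; in-air after throw: [b3@3:R b1@6:L b2@9:R]
Beat 3 (R): throw ball3 h=1 -> lands@4:L; in-air after throw: [b3@4:L b1@6:L b2@9:R]
Beat 4 (L): throw ball3 h=3 -> lands@7:R; in-air after throw: [b1@6:L b3@7:R b2@9:R]
Beat 5 (R): throw ball4 h=3 -> lands@8:L; in-air after throw: [b1@6:L b3@7:R b4@8:L b2@9:R]
Beat 6 (L): throw ball1 h=6 -> lands@12:L; in-air after throw: [b3@7:R b4@8:L b2@9:R b1@12:L]
Beat 7 (R): throw ball3 h=6 -> lands@13:R; in-air after throw: [b4@8:L b2@9:R b1@12:L b3@13:R]
Beat 8 (L): throw ball4 h=8 -> lands@16:L; in-air after throw: [b2@9:R b1@12:L b3@13:R b4@16:L]
Beat 9 (R): throw ball2 h=1 -> lands@10:L; in-air after throw: [b2@10:L b1@12:L b3@13:R b4@16:L]
Beat 10 (L): throw ball2 h=1 -> lands@11:R; in-air after throw: [b2@11:R b1@12:L b3@13:R b4@16:L]
Beat 11 (R): throw ball2 h=3 -> lands@14:L; in-air after throw: [b1@12:L b3@13:R b2@14:L b4@16:L]
Beat 12 (L): throw ball1 h=3 -> lands@15:R; in-air after throw: [b3@13:R b2@14:L b1@15:R b4@16:L]
Ball 1: thrown@0 h=6 -> first land @6; rethrown@6 h=6 -> second land @12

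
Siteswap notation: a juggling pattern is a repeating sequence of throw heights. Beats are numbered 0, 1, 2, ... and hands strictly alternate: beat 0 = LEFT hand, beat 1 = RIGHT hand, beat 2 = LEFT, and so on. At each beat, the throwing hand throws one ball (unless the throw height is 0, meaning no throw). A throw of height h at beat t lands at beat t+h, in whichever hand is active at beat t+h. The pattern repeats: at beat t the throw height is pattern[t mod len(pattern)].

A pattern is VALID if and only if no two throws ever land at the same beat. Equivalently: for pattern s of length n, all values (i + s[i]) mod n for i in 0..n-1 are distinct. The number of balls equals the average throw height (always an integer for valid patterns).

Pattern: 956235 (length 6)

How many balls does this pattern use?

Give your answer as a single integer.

Answer: 5

Derivation:
Pattern = [9, 5, 6, 2, 3, 5], length n = 6
  position 0: throw height = 9, running sum = 9
  position 1: throw height = 5, running sum = 14
  position 2: throw height = 6, running sum = 20
  position 3: throw height = 2, running sum = 22
  position 4: throw height = 3, running sum = 25
  position 5: throw height = 5, running sum = 30
Total sum = 30; balls = sum / n = 30 / 6 = 5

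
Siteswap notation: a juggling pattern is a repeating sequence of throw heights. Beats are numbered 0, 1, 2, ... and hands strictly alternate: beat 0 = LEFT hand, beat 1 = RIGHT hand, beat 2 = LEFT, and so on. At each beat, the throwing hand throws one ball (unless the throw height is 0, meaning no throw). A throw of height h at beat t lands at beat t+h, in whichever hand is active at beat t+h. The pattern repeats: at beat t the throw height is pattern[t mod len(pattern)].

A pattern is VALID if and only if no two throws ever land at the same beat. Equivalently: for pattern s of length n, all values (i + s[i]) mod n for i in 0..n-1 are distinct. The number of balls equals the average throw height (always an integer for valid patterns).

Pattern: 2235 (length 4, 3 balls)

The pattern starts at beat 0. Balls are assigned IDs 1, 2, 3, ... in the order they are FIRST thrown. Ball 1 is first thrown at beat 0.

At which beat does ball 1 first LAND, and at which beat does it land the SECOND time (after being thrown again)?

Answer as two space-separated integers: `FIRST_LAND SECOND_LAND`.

Beat 0 (L): throw ball1 h=2 -> lands@2:L; in-air after throw: [b1@2:L]
Beat 1 (R): throw ball2 h=2 -> lands@3:R; in-air after throw: [b1@2:L b2@3:R]
Beat 2 (L): throw ball1 h=3 -> lands@5:R; in-air after throw: [b2@3:R b1@5:R]
Beat 3 (R): throw ball2 h=5 -> lands@8:L; in-air after throw: [b1@5:R b2@8:L]
Beat 4 (L): throw ball3 h=2 -> lands@6:L; in-air after throw: [b1@5:R b3@6:L b2@8:L]
Beat 5 (R): throw ball1 h=2 -> lands@7:R; in-air after throw: [b3@6:L b1@7:R b2@8:L]
Ball 1: thrown@0 h=2 -> first land @2; rethrown@2 h=3 -> second land @5

Answer: 2 5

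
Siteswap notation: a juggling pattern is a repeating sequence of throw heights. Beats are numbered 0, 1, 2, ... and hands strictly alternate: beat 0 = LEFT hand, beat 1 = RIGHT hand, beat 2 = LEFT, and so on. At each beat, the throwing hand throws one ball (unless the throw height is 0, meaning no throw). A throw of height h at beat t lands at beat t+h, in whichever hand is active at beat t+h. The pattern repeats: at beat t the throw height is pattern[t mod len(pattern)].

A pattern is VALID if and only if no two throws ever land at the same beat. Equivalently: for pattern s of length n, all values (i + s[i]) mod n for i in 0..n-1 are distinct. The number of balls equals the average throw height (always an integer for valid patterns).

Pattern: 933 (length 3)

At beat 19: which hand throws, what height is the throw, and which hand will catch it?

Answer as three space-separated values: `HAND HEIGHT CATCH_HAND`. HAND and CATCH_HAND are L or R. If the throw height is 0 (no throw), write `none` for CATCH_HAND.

Beat 19: 19 mod 2 = 1, so hand = R
Throw height = pattern[19 mod 3] = pattern[1] = 3
Lands at beat 19+3=22, 22 mod 2 = 0, so catch hand = L

Answer: R 3 L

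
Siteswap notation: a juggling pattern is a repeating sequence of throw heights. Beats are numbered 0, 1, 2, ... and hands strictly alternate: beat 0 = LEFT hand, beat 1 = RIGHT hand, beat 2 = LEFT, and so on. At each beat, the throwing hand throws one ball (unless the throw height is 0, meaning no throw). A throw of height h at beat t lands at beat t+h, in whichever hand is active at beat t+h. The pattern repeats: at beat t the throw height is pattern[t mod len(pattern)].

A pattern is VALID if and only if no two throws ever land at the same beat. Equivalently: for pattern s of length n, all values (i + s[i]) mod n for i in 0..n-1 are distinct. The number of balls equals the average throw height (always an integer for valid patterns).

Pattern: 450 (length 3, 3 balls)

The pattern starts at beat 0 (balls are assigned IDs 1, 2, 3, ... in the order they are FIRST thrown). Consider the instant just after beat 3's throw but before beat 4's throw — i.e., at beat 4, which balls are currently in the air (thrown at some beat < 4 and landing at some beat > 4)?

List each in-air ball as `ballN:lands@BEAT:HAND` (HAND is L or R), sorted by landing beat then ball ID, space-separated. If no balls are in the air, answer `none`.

Beat 0 (L): throw ball1 h=4 -> lands@4:L; in-air after throw: [b1@4:L]
Beat 1 (R): throw ball2 h=5 -> lands@6:L; in-air after throw: [b1@4:L b2@6:L]
Beat 3 (R): throw ball3 h=4 -> lands@7:R; in-air after throw: [b1@4:L b2@6:L b3@7:R]
Beat 4 (L): throw ball1 h=5 -> lands@9:R; in-air after throw: [b2@6:L b3@7:R b1@9:R]

Answer: ball2:lands@6:L ball3:lands@7:R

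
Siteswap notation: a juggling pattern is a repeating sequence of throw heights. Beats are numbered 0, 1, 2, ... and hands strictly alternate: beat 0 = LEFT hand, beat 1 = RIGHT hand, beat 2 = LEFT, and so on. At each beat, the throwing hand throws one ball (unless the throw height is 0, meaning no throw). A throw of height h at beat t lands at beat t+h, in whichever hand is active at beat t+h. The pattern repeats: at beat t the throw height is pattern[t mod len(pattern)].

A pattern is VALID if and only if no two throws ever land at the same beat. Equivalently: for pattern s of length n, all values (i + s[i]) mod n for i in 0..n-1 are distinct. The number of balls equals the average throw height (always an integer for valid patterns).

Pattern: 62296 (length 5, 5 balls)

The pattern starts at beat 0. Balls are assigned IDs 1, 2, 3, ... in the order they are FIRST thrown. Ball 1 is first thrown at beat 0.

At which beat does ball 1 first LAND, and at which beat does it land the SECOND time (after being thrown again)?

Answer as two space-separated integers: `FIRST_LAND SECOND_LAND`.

Beat 0 (L): throw ball1 h=6 -> lands@6:L; in-air after throw: [b1@6:L]
Beat 1 (R): throw ball2 h=2 -> lands@3:R; in-air after throw: [b2@3:R b1@6:L]
Beat 2 (L): throw ball3 h=2 -> lands@4:L; in-air after throw: [b2@3:R b3@4:L b1@6:L]
Beat 3 (R): throw ball2 h=9 -> lands@12:L; in-air after throw: [b3@4:L b1@6:L b2@12:L]
Beat 4 (L): throw ball3 h=6 -> lands@10:L; in-air after throw: [b1@6:L b3@10:L b2@12:L]
Beat 5 (R): throw ball4 h=6 -> lands@11:R; in-air after throw: [b1@6:L b3@10:L b4@11:R b2@12:L]
Beat 6 (L): throw ball1 h=2 -> lands@8:L; in-air after throw: [b1@8:L b3@10:L b4@11:R b2@12:L]
Beat 7 (R): throw ball5 h=2 -> lands@9:R; in-air after throw: [b1@8:L b5@9:R b3@10:L b4@11:R b2@12:L]
Beat 8 (L): throw ball1 h=9 -> lands@17:R; in-air after throw: [b5@9:R b3@10:L b4@11:R b2@12:L b1@17:R]
Ball 1: thrown@0 h=6 -> first land @6; rethrown@6 h=2 -> second land @8

Answer: 6 8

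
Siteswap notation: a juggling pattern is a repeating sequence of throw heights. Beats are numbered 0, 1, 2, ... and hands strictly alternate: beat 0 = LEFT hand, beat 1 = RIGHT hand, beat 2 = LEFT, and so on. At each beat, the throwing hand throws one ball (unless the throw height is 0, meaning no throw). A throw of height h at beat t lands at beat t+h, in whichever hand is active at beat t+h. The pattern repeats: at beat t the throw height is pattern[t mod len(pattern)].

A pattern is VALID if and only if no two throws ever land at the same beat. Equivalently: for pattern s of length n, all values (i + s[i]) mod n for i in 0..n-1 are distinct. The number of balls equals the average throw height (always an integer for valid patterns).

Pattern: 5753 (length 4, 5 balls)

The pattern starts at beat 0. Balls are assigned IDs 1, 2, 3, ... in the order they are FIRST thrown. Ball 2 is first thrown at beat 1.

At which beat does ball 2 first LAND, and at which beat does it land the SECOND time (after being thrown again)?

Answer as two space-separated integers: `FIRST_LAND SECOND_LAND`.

Answer: 8 13

Derivation:
Beat 0 (L): throw ball1 h=5 -> lands@5:R; in-air after throw: [b1@5:R]
Beat 1 (R): throw ball2 h=7 -> lands@8:L; in-air after throw: [b1@5:R b2@8:L]
Beat 2 (L): throw ball3 h=5 -> lands@7:R; in-air after throw: [b1@5:R b3@7:R b2@8:L]
Beat 3 (R): throw ball4 h=3 -> lands@6:L; in-air after throw: [b1@5:R b4@6:L b3@7:R b2@8:L]
Beat 4 (L): throw ball5 h=5 -> lands@9:R; in-air after throw: [b1@5:R b4@6:L b3@7:R b2@8:L b5@9:R]
Beat 5 (R): throw ball1 h=7 -> lands@12:L; in-air after throw: [b4@6:L b3@7:R b2@8:L b5@9:R b1@12:L]
Beat 6 (L): throw ball4 h=5 -> lands@11:R; in-air after throw: [b3@7:R b2@8:L b5@9:R b4@11:R b1@12:L]
Beat 7 (R): throw ball3 h=3 -> lands@10:L; in-air after throw: [b2@8:L b5@9:R b3@10:L b4@11:R b1@12:L]
Beat 8 (L): throw ball2 h=5 -> lands@13:R; in-air after throw: [b5@9:R b3@10:L b4@11:R b1@12:L b2@13:R]
Beat 9 (R): throw ball5 h=7 -> lands@16:L; in-air after throw: [b3@10:L b4@11:R b1@12:L b2@13:R b5@16:L]
Beat 10 (L): throw ball3 h=5 -> lands@15:R; in-air after throw: [b4@11:R b1@12:L b2@13:R b3@15:R b5@16:L]
Beat 11 (R): throw ball4 h=3 -> lands@14:L; in-air after throw: [b1@12:L b2@13:R b4@14:L b3@15:R b5@16:L]
Beat 12 (L): throw ball1 h=5 -> lands@17:R; in-air after throw: [b2@13:R b4@14:L b3@15:R b5@16:L b1@17:R]
Beat 13 (R): throw ball2 h=7 -> lands@20:L; in-air after throw: [b4@14:L b3@15:R b5@16:L b1@17:R b2@20:L]
Ball 2: thrown@1 h=7 -> first land @8; rethrown@8 h=5 -> second land @13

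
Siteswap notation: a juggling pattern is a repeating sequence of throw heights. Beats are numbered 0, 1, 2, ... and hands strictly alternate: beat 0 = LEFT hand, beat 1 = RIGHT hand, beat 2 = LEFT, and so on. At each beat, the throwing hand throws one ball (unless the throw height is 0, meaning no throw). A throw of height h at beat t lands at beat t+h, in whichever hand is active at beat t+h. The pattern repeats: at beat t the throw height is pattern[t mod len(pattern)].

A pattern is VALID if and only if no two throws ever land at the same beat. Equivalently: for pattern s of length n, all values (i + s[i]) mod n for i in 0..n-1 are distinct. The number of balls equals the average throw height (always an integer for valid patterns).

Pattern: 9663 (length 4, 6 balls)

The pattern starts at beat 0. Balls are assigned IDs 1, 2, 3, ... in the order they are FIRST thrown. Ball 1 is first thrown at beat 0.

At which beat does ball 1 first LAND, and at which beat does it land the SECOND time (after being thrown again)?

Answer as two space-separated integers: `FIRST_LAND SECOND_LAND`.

Answer: 9 15

Derivation:
Beat 0 (L): throw ball1 h=9 -> lands@9:R; in-air after throw: [b1@9:R]
Beat 1 (R): throw ball2 h=6 -> lands@7:R; in-air after throw: [b2@7:R b1@9:R]
Beat 2 (L): throw ball3 h=6 -> lands@8:L; in-air after throw: [b2@7:R b3@8:L b1@9:R]
Beat 3 (R): throw ball4 h=3 -> lands@6:L; in-air after throw: [b4@6:L b2@7:R b3@8:L b1@9:R]
Beat 4 (L): throw ball5 h=9 -> lands@13:R; in-air after throw: [b4@6:L b2@7:R b3@8:L b1@9:R b5@13:R]
Beat 5 (R): throw ball6 h=6 -> lands@11:R; in-air after throw: [b4@6:L b2@7:R b3@8:L b1@9:R b6@11:R b5@13:R]
Beat 6 (L): throw ball4 h=6 -> lands@12:L; in-air after throw: [b2@7:R b3@8:L b1@9:R b6@11:R b4@12:L b5@13:R]
Beat 7 (R): throw ball2 h=3 -> lands@10:L; in-air after throw: [b3@8:L b1@9:R b2@10:L b6@11:R b4@12:L b5@13:R]
Beat 8 (L): throw ball3 h=9 -> lands@17:R; in-air after throw: [b1@9:R b2@10:L b6@11:R b4@12:L b5@13:R b3@17:R]
Beat 9 (R): throw ball1 h=6 -> lands@15:R; in-air after throw: [b2@10:L b6@11:R b4@12:L b5@13:R b1@15:R b3@17:R]
Beat 10 (L): throw ball2 h=6 -> lands@16:L; in-air after throw: [b6@11:R b4@12:L b5@13:R b1@15:R b2@16:L b3@17:R]
Beat 11 (R): throw ball6 h=3 -> lands@14:L; in-air after throw: [b4@12:L b5@13:R b6@14:L b1@15:R b2@16:L b3@17:R]
Beat 12 (L): throw ball4 h=9 -> lands@21:R; in-air after throw: [b5@13:R b6@14:L b1@15:R b2@16:L b3@17:R b4@21:R]
Beat 13 (R): throw ball5 h=6 -> lands@19:R; in-air after throw: [b6@14:L b1@15:R b2@16:L b3@17:R b5@19:R b4@21:R]
Beat 14 (L): throw ball6 h=6 -> lands@20:L; in-air after throw: [b1@15:R b2@16:L b3@17:R b5@19:R b6@20:L b4@21:R]
Beat 15 (R): throw ball1 h=3 -> lands@18:L; in-air after throw: [b2@16:L b3@17:R b1@18:L b5@19:R b6@20:L b4@21:R]
Ball 1: thrown@0 h=9 -> first land @9; rethrown@9 h=6 -> second land @15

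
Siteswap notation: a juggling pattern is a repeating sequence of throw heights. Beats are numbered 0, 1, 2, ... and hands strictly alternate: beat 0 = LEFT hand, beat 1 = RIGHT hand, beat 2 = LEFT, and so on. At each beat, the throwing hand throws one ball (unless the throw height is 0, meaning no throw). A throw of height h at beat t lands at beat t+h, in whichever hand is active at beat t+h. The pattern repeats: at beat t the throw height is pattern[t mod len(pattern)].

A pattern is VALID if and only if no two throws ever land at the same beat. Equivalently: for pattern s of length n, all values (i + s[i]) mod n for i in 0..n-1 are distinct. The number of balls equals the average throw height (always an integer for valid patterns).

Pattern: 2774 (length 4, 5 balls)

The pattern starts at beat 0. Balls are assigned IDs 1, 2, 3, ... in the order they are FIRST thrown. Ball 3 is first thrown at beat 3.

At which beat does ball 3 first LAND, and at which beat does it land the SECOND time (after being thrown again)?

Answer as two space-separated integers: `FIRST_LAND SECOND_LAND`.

Beat 0 (L): throw ball1 h=2 -> lands@2:L; in-air after throw: [b1@2:L]
Beat 1 (R): throw ball2 h=7 -> lands@8:L; in-air after throw: [b1@2:L b2@8:L]
Beat 2 (L): throw ball1 h=7 -> lands@9:R; in-air after throw: [b2@8:L b1@9:R]
Beat 3 (R): throw ball3 h=4 -> lands@7:R; in-air after throw: [b3@7:R b2@8:L b1@9:R]
Beat 4 (L): throw ball4 h=2 -> lands@6:L; in-air after throw: [b4@6:L b3@7:R b2@8:L b1@9:R]
Beat 5 (R): throw ball5 h=7 -> lands@12:L; in-air after throw: [b4@6:L b3@7:R b2@8:L b1@9:R b5@12:L]
Beat 6 (L): throw ball4 h=7 -> lands@13:R; in-air after throw: [b3@7:R b2@8:L b1@9:R b5@12:L b4@13:R]
Beat 7 (R): throw ball3 h=4 -> lands@11:R; in-air after throw: [b2@8:L b1@9:R b3@11:R b5@12:L b4@13:R]
Beat 8 (L): throw ball2 h=2 -> lands@10:L; in-air after throw: [b1@9:R b2@10:L b3@11:R b5@12:L b4@13:R]
Beat 9 (R): throw ball1 h=7 -> lands@16:L; in-air after throw: [b2@10:L b3@11:R b5@12:L b4@13:R b1@16:L]
Beat 10 (L): throw ball2 h=7 -> lands@17:R; in-air after throw: [b3@11:R b5@12:L b4@13:R b1@16:L b2@17:R]
Beat 11 (R): throw ball3 h=4 -> lands@15:R; in-air after throw: [b5@12:L b4@13:R b3@15:R b1@16:L b2@17:R]
Ball 3: thrown@3 h=4 -> first land @7; rethrown@7 h=4 -> second land @11

Answer: 7 11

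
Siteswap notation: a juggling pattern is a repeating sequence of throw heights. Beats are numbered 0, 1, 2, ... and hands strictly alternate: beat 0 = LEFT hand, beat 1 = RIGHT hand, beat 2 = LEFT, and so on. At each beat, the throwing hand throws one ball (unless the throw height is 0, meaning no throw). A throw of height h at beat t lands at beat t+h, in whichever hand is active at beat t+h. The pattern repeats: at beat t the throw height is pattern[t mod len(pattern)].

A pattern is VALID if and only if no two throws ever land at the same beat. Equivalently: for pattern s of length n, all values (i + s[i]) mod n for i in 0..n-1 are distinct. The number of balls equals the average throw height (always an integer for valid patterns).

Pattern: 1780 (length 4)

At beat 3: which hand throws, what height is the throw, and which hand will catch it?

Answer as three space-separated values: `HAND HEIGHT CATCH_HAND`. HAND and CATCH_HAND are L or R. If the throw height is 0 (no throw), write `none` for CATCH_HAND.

Beat 3: 3 mod 2 = 1, so hand = R
Throw height = pattern[3 mod 4] = pattern[3] = 0

Answer: R 0 none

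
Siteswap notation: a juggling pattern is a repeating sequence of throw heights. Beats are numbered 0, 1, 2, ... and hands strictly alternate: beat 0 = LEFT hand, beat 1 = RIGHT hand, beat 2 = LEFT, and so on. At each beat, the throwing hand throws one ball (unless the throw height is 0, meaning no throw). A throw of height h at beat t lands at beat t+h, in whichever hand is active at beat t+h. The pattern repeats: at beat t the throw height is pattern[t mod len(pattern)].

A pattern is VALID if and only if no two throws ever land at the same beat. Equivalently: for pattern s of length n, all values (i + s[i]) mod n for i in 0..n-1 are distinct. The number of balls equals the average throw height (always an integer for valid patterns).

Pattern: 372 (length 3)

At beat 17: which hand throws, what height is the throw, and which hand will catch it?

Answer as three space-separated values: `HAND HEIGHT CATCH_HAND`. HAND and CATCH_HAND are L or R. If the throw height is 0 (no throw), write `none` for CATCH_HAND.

Answer: R 2 R

Derivation:
Beat 17: 17 mod 2 = 1, so hand = R
Throw height = pattern[17 mod 3] = pattern[2] = 2
Lands at beat 17+2=19, 19 mod 2 = 1, so catch hand = R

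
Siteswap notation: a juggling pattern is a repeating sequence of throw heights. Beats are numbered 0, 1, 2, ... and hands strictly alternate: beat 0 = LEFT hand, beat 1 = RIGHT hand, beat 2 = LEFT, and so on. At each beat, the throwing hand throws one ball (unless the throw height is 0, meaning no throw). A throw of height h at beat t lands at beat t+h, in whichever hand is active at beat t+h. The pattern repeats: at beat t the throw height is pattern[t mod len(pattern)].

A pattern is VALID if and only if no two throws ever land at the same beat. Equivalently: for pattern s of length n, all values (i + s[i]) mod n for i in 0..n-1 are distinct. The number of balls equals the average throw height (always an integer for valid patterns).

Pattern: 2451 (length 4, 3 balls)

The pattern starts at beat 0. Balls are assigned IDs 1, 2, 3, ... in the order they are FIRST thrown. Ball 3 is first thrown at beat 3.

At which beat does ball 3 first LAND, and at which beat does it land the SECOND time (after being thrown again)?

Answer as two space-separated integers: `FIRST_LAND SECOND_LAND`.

Answer: 4 6

Derivation:
Beat 0 (L): throw ball1 h=2 -> lands@2:L; in-air after throw: [b1@2:L]
Beat 1 (R): throw ball2 h=4 -> lands@5:R; in-air after throw: [b1@2:L b2@5:R]
Beat 2 (L): throw ball1 h=5 -> lands@7:R; in-air after throw: [b2@5:R b1@7:R]
Beat 3 (R): throw ball3 h=1 -> lands@4:L; in-air after throw: [b3@4:L b2@5:R b1@7:R]
Beat 4 (L): throw ball3 h=2 -> lands@6:L; in-air after throw: [b2@5:R b3@6:L b1@7:R]
Beat 5 (R): throw ball2 h=4 -> lands@9:R; in-air after throw: [b3@6:L b1@7:R b2@9:R]
Beat 6 (L): throw ball3 h=5 -> lands@11:R; in-air after throw: [b1@7:R b2@9:R b3@11:R]
Ball 3: thrown@3 h=1 -> first land @4; rethrown@4 h=2 -> second land @6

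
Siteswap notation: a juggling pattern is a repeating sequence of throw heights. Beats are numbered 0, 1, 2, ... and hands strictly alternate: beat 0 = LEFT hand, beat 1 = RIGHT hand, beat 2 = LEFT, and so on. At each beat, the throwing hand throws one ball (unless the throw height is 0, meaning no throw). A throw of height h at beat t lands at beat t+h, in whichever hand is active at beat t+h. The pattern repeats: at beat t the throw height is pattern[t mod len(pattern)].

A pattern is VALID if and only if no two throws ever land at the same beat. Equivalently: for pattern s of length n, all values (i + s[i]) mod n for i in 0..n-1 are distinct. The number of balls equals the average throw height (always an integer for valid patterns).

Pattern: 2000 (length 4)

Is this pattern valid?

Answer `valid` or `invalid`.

Answer: invalid

Derivation:
i=0: (i + s[i]) mod n = (0 + 2) mod 4 = 2
i=1: (i + s[i]) mod n = (1 + 0) mod 4 = 1
i=2: (i + s[i]) mod n = (2 + 0) mod 4 = 2
i=3: (i + s[i]) mod n = (3 + 0) mod 4 = 3
Residues: [2, 1, 2, 3], distinct: False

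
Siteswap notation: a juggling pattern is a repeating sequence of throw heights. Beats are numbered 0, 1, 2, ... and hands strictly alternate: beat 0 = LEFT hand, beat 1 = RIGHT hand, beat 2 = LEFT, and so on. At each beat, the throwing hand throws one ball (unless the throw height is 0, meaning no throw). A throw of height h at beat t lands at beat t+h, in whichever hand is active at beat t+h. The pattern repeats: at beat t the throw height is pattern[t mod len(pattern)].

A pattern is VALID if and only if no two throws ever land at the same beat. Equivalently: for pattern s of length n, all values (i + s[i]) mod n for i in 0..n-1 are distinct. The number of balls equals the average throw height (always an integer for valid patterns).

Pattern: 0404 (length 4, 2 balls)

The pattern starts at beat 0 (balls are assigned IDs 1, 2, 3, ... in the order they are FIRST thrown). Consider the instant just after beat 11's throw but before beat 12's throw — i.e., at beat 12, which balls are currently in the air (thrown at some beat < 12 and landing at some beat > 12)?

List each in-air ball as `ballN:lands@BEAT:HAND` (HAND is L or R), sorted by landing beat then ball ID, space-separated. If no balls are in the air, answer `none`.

Answer: ball1:lands@13:R ball2:lands@15:R

Derivation:
Beat 1 (R): throw ball1 h=4 -> lands@5:R; in-air after throw: [b1@5:R]
Beat 3 (R): throw ball2 h=4 -> lands@7:R; in-air after throw: [b1@5:R b2@7:R]
Beat 5 (R): throw ball1 h=4 -> lands@9:R; in-air after throw: [b2@7:R b1@9:R]
Beat 7 (R): throw ball2 h=4 -> lands@11:R; in-air after throw: [b1@9:R b2@11:R]
Beat 9 (R): throw ball1 h=4 -> lands@13:R; in-air after throw: [b2@11:R b1@13:R]
Beat 11 (R): throw ball2 h=4 -> lands@15:R; in-air after throw: [b1@13:R b2@15:R]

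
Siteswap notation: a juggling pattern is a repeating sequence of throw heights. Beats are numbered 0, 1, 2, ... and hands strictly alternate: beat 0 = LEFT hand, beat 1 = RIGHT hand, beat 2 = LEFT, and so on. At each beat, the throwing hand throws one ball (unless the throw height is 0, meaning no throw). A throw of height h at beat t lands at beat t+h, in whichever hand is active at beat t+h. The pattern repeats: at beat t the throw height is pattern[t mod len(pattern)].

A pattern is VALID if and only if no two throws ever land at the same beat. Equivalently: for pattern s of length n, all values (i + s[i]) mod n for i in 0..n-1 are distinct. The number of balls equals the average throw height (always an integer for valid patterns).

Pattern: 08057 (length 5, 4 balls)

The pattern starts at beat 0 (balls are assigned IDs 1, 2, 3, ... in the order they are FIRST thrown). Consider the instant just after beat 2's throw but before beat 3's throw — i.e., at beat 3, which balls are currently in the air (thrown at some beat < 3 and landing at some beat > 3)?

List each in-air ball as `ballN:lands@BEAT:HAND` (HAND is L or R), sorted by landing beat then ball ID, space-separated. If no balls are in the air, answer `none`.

Beat 1 (R): throw ball1 h=8 -> lands@9:R; in-air after throw: [b1@9:R]
Beat 3 (R): throw ball2 h=5 -> lands@8:L; in-air after throw: [b2@8:L b1@9:R]

Answer: ball1:lands@9:R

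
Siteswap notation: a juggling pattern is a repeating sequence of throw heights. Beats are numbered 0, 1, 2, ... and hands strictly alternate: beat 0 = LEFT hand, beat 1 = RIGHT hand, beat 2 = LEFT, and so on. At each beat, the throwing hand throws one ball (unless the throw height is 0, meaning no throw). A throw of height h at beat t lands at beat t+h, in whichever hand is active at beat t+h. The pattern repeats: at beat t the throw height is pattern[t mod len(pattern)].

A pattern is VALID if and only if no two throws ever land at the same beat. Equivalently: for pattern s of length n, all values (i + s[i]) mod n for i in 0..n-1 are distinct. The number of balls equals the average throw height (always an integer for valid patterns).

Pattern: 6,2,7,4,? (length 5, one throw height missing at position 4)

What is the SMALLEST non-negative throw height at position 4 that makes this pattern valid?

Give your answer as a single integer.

Answer: 1

Derivation:
i=0: (0 + 6) mod 5 = 1
i=1: (1 + 2) mod 5 = 3
i=2: (2 + 7) mod 5 = 4
i=3: (3 + 4) mod 5 = 2
i=4: s[i]=? (unknown)
Known residues: [1, 2, 3, 4]; need a permutation of 0..4, so missing residue r = 0
Need (4 + s) mod 5 = 0; smallest s = (0 - 4) mod 5 = 1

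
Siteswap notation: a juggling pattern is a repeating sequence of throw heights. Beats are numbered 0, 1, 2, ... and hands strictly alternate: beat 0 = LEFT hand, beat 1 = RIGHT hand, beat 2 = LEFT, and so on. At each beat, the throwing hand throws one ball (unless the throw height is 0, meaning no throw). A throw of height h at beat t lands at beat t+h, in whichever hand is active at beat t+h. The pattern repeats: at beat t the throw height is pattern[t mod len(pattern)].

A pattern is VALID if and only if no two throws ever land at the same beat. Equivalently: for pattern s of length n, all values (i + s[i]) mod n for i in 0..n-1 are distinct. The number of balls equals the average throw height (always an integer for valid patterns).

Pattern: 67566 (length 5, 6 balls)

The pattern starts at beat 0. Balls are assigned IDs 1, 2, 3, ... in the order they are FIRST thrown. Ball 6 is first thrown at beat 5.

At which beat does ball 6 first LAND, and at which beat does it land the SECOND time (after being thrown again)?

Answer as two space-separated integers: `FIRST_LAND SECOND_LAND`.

Answer: 11 18

Derivation:
Beat 0 (L): throw ball1 h=6 -> lands@6:L; in-air after throw: [b1@6:L]
Beat 1 (R): throw ball2 h=7 -> lands@8:L; in-air after throw: [b1@6:L b2@8:L]
Beat 2 (L): throw ball3 h=5 -> lands@7:R; in-air after throw: [b1@6:L b3@7:R b2@8:L]
Beat 3 (R): throw ball4 h=6 -> lands@9:R; in-air after throw: [b1@6:L b3@7:R b2@8:L b4@9:R]
Beat 4 (L): throw ball5 h=6 -> lands@10:L; in-air after throw: [b1@6:L b3@7:R b2@8:L b4@9:R b5@10:L]
Beat 5 (R): throw ball6 h=6 -> lands@11:R; in-air after throw: [b1@6:L b3@7:R b2@8:L b4@9:R b5@10:L b6@11:R]
Beat 6 (L): throw ball1 h=7 -> lands@13:R; in-air after throw: [b3@7:R b2@8:L b4@9:R b5@10:L b6@11:R b1@13:R]
Beat 7 (R): throw ball3 h=5 -> lands@12:L; in-air after throw: [b2@8:L b4@9:R b5@10:L b6@11:R b3@12:L b1@13:R]
Beat 8 (L): throw ball2 h=6 -> lands@14:L; in-air after throw: [b4@9:R b5@10:L b6@11:R b3@12:L b1@13:R b2@14:L]
Beat 9 (R): throw ball4 h=6 -> lands@15:R; in-air after throw: [b5@10:L b6@11:R b3@12:L b1@13:R b2@14:L b4@15:R]
Beat 10 (L): throw ball5 h=6 -> lands@16:L; in-air after throw: [b6@11:R b3@12:L b1@13:R b2@14:L b4@15:R b5@16:L]
Beat 11 (R): throw ball6 h=7 -> lands@18:L; in-air after throw: [b3@12:L b1@13:R b2@14:L b4@15:R b5@16:L b6@18:L]
Beat 12 (L): throw ball3 h=5 -> lands@17:R; in-air after throw: [b1@13:R b2@14:L b4@15:R b5@16:L b3@17:R b6@18:L]
Beat 13 (R): throw ball1 h=6 -> lands@19:R; in-air after throw: [b2@14:L b4@15:R b5@16:L b3@17:R b6@18:L b1@19:R]
Beat 14 (L): throw ball2 h=6 -> lands@20:L; in-air after throw: [b4@15:R b5@16:L b3@17:R b6@18:L b1@19:R b2@20:L]
Beat 15 (R): throw ball4 h=6 -> lands@21:R; in-air after throw: [b5@16:L b3@17:R b6@18:L b1@19:R b2@20:L b4@21:R]
Beat 16 (L): throw ball5 h=7 -> lands@23:R; in-air after throw: [b3@17:R b6@18:L b1@19:R b2@20:L b4@21:R b5@23:R]
Ball 6: thrown@5 h=6 -> first land @11; rethrown@11 h=7 -> second land @18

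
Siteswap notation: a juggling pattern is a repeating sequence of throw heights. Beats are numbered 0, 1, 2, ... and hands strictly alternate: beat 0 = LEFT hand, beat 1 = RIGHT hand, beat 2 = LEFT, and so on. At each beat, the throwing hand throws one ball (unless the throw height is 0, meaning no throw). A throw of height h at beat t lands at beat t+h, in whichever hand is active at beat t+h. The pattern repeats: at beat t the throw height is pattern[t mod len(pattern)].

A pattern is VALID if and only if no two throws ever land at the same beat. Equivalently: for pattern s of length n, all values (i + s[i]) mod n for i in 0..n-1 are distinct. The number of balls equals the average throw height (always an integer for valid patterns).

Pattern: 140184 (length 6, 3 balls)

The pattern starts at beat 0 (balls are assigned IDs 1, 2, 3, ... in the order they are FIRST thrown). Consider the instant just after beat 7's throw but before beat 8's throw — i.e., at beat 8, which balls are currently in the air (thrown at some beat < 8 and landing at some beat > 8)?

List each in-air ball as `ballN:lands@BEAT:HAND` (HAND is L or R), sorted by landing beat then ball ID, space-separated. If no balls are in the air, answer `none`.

Beat 0 (L): throw ball1 h=1 -> lands@1:R; in-air after throw: [b1@1:R]
Beat 1 (R): throw ball1 h=4 -> lands@5:R; in-air after throw: [b1@5:R]
Beat 3 (R): throw ball2 h=1 -> lands@4:L; in-air after throw: [b2@4:L b1@5:R]
Beat 4 (L): throw ball2 h=8 -> lands@12:L; in-air after throw: [b1@5:R b2@12:L]
Beat 5 (R): throw ball1 h=4 -> lands@9:R; in-air after throw: [b1@9:R b2@12:L]
Beat 6 (L): throw ball3 h=1 -> lands@7:R; in-air after throw: [b3@7:R b1@9:R b2@12:L]
Beat 7 (R): throw ball3 h=4 -> lands@11:R; in-air after throw: [b1@9:R b3@11:R b2@12:L]

Answer: ball1:lands@9:R ball3:lands@11:R ball2:lands@12:L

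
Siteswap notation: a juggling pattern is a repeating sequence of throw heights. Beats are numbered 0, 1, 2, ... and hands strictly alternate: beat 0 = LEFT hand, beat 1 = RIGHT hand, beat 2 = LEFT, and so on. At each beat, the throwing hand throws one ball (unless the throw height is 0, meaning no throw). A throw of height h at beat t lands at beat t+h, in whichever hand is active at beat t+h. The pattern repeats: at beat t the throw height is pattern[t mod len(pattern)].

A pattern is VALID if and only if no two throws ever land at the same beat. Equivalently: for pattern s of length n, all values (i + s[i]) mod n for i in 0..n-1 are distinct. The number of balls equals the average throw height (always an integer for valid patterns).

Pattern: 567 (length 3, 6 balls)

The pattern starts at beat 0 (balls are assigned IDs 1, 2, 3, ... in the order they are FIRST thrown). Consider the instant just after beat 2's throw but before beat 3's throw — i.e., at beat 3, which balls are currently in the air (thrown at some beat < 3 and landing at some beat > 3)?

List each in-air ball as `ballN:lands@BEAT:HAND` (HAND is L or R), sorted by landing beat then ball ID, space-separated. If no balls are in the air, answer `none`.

Beat 0 (L): throw ball1 h=5 -> lands@5:R; in-air after throw: [b1@5:R]
Beat 1 (R): throw ball2 h=6 -> lands@7:R; in-air after throw: [b1@5:R b2@7:R]
Beat 2 (L): throw ball3 h=7 -> lands@9:R; in-air after throw: [b1@5:R b2@7:R b3@9:R]
Beat 3 (R): throw ball4 h=5 -> lands@8:L; in-air after throw: [b1@5:R b2@7:R b4@8:L b3@9:R]

Answer: ball1:lands@5:R ball2:lands@7:R ball3:lands@9:R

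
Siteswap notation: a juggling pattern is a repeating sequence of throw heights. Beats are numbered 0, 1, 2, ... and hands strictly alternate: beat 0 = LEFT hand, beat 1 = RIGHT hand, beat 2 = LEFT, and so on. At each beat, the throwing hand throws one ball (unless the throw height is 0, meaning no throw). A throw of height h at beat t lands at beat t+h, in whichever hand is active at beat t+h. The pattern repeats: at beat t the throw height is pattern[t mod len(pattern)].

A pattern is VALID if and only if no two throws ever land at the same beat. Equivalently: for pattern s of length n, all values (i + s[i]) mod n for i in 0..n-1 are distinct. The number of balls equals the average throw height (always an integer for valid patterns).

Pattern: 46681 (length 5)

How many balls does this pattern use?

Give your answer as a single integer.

Answer: 5

Derivation:
Pattern = [4, 6, 6, 8, 1], length n = 5
  position 0: throw height = 4, running sum = 4
  position 1: throw height = 6, running sum = 10
  position 2: throw height = 6, running sum = 16
  position 3: throw height = 8, running sum = 24
  position 4: throw height = 1, running sum = 25
Total sum = 25; balls = sum / n = 25 / 5 = 5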